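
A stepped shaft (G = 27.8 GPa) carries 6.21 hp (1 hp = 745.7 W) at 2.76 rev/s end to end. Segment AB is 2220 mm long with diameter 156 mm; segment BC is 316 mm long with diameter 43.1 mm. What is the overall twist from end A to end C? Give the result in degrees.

0.534°

ω = 2π·2.76 = 17.34 rad/s, so T = P/ω = 6.21×745.7 / 17.34 = 267.0 N·m.
J_AB = π(0.156)⁴/32 = 5.81×10^-5 m⁴; J_BC = π(0.0431)⁴/32 = 3.39×10^-7 m⁴.
θ = (T/G)·Σ L_i/J_i = (267.0/27.8×10⁹)·(2.22/5.81×10^-5 + 0.316/3.39×10^-7) = 9.327×10^-3 rad.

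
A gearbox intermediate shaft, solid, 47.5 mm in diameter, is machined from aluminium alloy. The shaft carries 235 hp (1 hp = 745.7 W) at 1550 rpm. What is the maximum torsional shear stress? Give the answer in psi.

ω = 2π·1550/60 = 162.3 rad/s, so T = P/ω = 235×745.7 / 162.3 = 1080 N·m.
J = πd⁴/32 = π(0.0475)⁴/32 = 4.998×10^-7 m⁴.
τ_max = T·r/J = 1080 × 0.0238 / 4.998×10^-7 = 5.131×10^7 Pa.

7440 psi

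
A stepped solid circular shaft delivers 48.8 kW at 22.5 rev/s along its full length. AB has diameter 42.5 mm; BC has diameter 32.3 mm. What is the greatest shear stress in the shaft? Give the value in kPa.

52200 kPa

ω = 2π·22.5 = 141.4 rad/s, so T = P/ω = 48.8×10³ / 141.4 = 345.2 N·m.
Under the same torque, τ_max = 16T/(πd³) is largest where d is smallest — segment BC (d = 32.3 mm).
τ_max = 16·345.2/(π·(0.0323)³) = 5.217×10^7 Pa.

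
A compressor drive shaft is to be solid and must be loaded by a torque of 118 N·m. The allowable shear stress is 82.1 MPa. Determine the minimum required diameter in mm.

For a solid shaft τ_max = 16T/(πd³), so d = (16T/(π τ_allow))^(1/3) = (16·118.0/(π·8.21×10^7))^(1/3) = 0.01942 m.

19.4 mm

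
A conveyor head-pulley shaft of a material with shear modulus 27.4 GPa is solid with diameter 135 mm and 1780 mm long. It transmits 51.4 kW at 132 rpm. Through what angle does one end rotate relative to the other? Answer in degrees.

ω = 2π·132/60 = 13.82 rad/s, so T = P/ω = 51.4×10³ / 13.82 = 3718 N·m.
J = πd⁴/32 = π(0.135)⁴/32 = 3.261×10^-5 m⁴.
θ = T·L/(G·J) = 3718 × 1.78 / (27.4×10⁹ × 3.261×10^-5) = 7.408×10^-3 rad.

0.424°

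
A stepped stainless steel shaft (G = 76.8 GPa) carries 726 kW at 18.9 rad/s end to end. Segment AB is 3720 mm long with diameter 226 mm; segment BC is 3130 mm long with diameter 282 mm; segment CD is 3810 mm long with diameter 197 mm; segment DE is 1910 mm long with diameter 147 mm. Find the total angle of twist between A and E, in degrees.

ω = 18.9 rad/s, so T = P/ω = 726×10³ / 18.90 = 38410 N·m.
J_AB = π(0.226)⁴/32 = 2.56×10^-4 m⁴; J_BC = π(0.282)⁴/32 = 6.21×10^-4 m⁴; J_CD = π(0.197)⁴/32 = 1.48×10^-4 m⁴; J_DE = π(0.147)⁴/32 = 4.58×10^-5 m⁴.
θ = (T/G)·Σ L_i/J_i = (38410/76.8×10⁹)·(3.72/2.56×10^-4 + 3.13/6.21×10^-4 + 3.81/1.48×10^-4 + 1.91/4.58×10^-5) = 0.04351 rad.

2.49°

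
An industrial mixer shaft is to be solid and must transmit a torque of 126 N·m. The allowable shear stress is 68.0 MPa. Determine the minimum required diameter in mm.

For a solid shaft τ_max = 16T/(πd³), so d = (16T/(π τ_allow))^(1/3) = (16·126.0/(π·6.80×10^7))^(1/3) = 0.02113 m.

21.1 mm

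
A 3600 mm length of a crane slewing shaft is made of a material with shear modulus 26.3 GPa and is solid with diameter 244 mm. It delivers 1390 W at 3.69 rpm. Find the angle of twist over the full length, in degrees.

ω = 2π·3.69/60 = 0.3864 rad/s, so T = P/ω = 1390 / 0.3864 = 3597 N·m.
J = πd⁴/32 = π(0.244)⁴/32 = 3.480×10^-4 m⁴.
θ = T·L/(G·J) = 3597 × 3.60 / (26.3×10⁹ × 3.480×10^-4) = 1.415×10^-3 rad.

0.0811°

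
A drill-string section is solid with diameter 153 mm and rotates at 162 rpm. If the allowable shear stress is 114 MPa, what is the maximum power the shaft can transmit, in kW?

1360 kW

J = πd⁴/32 = π(0.153)⁴/32 = 5.380×10^-5 m⁴.
T_max = τ_allow·J/r = 1.14×10^8 × 5.380×10^-5 / 0.0765 = 80170 N·m.
ω = 2π·162/60 = 16.96 rad/s, so P_max = T_max·ω = 1.360×10^6 W.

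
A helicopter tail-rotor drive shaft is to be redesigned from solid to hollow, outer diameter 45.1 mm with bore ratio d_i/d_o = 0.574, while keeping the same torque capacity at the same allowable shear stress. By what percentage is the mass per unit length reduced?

27.6 %

Equal τ_max and T ⇒ the solid shaft needs d_s³ = d_o³(1−k⁴), so d_s = 45.1·(1−0.574⁴)^(1/3) = 43.41 mm.
Area ratio A_h/A_s = d_o²(1−k²)/d_s² = (1−k²)/(1−k⁴)^(2/3) = 0.7239.
Mass saving = 1 − 0.7239 = 27.6 %.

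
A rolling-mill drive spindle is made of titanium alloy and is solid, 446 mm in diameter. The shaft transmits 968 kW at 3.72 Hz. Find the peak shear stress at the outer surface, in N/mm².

ω = 2π·3.72 = 23.37 rad/s, so T = P/ω = 968×10³ / 23.37 = 41410 N·m.
J = πd⁴/32 = π(0.446)⁴/32 = 3.885×10^-3 m⁴.
τ_max = T·r/J = 41410 × 0.223 / 3.885×10^-3 = 2.377×10^6 Pa.

2.38 N/mm²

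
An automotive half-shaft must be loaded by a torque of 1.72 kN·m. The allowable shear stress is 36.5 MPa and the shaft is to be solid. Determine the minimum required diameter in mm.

For a solid shaft τ_max = 16T/(πd³), so d = (16T/(π τ_allow))^(1/3) = (16·1720/(π·3.65×10^7))^(1/3) = 0.06214 m.

62.1 mm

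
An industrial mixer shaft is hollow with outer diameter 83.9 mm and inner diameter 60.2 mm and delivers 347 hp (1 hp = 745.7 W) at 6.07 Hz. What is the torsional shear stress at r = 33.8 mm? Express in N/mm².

64.1 N/mm²

ω = 2π·6.07 = 38.14 rad/s, so T = P/ω = 347×745.7 / 38.14 = 6785 N·m.
J = π(d_o⁴ − d_i⁴)/32 = π(0.0839⁴ − 0.0602⁴)/32 = 3.575×10^-6 m⁴.
Shear stress varies linearly with radius: τ = T·r/J = 6785 × 0.0338 / 3.575×10^-6 = 6.414×10^7 Pa.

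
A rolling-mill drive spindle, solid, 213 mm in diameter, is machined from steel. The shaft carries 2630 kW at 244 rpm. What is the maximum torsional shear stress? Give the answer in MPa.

54.2 MPa

ω = 2π·244/60 = 25.55 rad/s, so T = P/ω = 2630×10³ / 25.55 = 102900 N·m.
J = πd⁴/32 = π(0.213)⁴/32 = 2.021×10^-4 m⁴.
τ_max = T·r/J = 102900 × 0.106 / 2.021×10^-4 = 5.425×10^7 Pa.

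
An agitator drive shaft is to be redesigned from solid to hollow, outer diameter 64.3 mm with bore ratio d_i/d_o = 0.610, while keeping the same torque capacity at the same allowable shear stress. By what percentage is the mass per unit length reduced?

Equal τ_max and T ⇒ the solid shaft needs d_s³ = d_o³(1−k⁴), so d_s = 64.3·(1−0.610⁴)^(1/3) = 61.18 mm.
Area ratio A_h/A_s = d_o²(1−k²)/d_s² = (1−k²)/(1−k⁴)^(2/3) = 0.6935.
Mass saving = 1 − 0.6935 = 30.7 %.

30.7 %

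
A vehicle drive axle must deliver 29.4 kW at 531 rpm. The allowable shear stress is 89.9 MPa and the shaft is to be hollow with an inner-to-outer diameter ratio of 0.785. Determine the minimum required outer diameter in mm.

ω = 2π·531/60 = 55.61 rad/s, so T = P/ω = 29.4×10³ / 55.61 = 528.7 N·m.
For a hollow shaft with d_i/d_o = 0.785: τ_max = 16T/(π d_o³ (1−k⁴)), so d_o = [16T/(π τ_allow (1−k⁴))]^(1/3) = [16·528.7/(π·8.99×10^7·0.6203)]^(1/3) = 0.03642 m.

36.4 mm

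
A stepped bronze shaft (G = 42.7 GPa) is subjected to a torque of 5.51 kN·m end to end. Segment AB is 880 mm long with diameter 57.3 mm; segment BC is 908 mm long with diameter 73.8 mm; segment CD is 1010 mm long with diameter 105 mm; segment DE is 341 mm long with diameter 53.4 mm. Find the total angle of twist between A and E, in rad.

0.214 rad

J_AB = π(0.0573)⁴/32 = 1.06×10^-6 m⁴; J_BC = π(0.0738)⁴/32 = 2.91×10^-6 m⁴; J_CD = π(0.105)⁴/32 = 1.19×10^-5 m⁴; J_DE = π(0.0534)⁴/32 = 7.98×10^-7 m⁴.
θ = (T/G)·Σ L_i/J_i = (5510/42.7×10⁹)·(0.880/1.06×10^-6 + 0.908/2.91×10^-6 + 1.01/1.19×10^-5 + 0.341/7.98×10^-7) = 0.2136 rad.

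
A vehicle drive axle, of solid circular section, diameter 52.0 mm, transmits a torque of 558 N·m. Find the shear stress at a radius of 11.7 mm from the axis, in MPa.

J = πd⁴/32 = π(0.0520)⁴/32 = 7.178×10^-7 m⁴.
Shear stress varies linearly with radius: τ = T·r/J = 558.0 × 0.0117 / 7.178×10^-7 = 9.095×10^6 Pa.

9.10 MPa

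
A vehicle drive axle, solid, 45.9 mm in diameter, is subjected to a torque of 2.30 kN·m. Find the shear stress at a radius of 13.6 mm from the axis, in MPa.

J = πd⁴/32 = π(0.0459)⁴/32 = 4.358×10^-7 m⁴.
Shear stress varies linearly with radius: τ = T·r/J = 2300 × 0.0136 / 4.358×10^-7 = 7.178×10^7 Pa.

71.8 MPa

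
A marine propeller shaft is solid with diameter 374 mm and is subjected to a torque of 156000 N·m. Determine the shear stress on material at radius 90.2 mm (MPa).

7.33 MPa

J = πd⁴/32 = π(0.374)⁴/32 = 1.921×10^-3 m⁴.
Shear stress varies linearly with radius: τ = T·r/J = 156000 × 0.0902 / 1.921×10^-3 = 7.326×10^6 Pa.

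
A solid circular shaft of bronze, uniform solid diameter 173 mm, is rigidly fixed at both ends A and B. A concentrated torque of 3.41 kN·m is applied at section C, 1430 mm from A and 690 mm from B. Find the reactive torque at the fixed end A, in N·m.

1110 N·m

With uniform GJ and both ends fixed, compatibility θ_AC = θ_CB gives T_A·a = T_B·b, together with T_A + T_B = T₀.
T_A = T₀·b/(a+b) = 3410·690/2120 = 1110 N·m; T_B = 2300 N·m.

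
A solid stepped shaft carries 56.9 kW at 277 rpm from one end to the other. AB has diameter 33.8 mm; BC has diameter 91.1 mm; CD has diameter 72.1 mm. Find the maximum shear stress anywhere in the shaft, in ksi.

ω = 2π·277/60 = 29.01 rad/s, so T = P/ω = 56.9×10³ / 29.01 = 1962 N·m.
Under the same torque, τ_max = 16T/(πd³) is largest where d is smallest — segment AB (d = 33.8 mm).
τ_max = 16·1962/(π·(0.0338)³) = 2.587×10^8 Pa.

37.5 ksi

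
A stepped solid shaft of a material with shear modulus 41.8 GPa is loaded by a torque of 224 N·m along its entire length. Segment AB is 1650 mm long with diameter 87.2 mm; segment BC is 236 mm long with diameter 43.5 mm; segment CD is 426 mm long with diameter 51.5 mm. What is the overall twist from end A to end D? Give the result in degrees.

J_AB = π(0.0872)⁴/32 = 5.68×10^-6 m⁴; J_BC = π(0.0435)⁴/32 = 3.52×10^-7 m⁴; J_CD = π(0.0515)⁴/32 = 6.91×10^-7 m⁴.
θ = (T/G)·Σ L_i/J_i = (224.0/41.8×10⁹)·(1.65/5.68×10^-6 + 0.236/3.52×10^-7 + 0.426/6.91×10^-7) = 8.461×10^-3 rad.

0.485°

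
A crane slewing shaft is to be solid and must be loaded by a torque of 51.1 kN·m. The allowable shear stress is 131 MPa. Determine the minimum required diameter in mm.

126 mm

For a solid shaft τ_max = 16T/(πd³), so d = (16T/(π τ_allow))^(1/3) = (16·51100/(π·1.31×10^8))^(1/3) = 0.1257 m.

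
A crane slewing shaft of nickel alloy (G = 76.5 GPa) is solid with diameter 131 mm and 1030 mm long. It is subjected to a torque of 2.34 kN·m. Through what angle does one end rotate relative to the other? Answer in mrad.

J = πd⁴/32 = π(0.131)⁴/32 = 2.891×10^-5 m⁴.
θ = T·L/(G·J) = 2340 × 1.03 / (76.5×10⁹ × 2.891×10^-5) = 1.090×10^-3 rad.

1.09 mrad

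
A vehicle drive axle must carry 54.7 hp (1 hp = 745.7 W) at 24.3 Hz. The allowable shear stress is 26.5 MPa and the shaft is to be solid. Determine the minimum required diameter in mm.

ω = 2π·24.3 = 152.7 rad/s, so T = P/ω = 54.7×745.7 / 152.7 = 267.2 N·m.
For a solid shaft τ_max = 16T/(πd³), so d = (16T/(π τ_allow))^(1/3) = (16·267.2/(π·2.65×10^7))^(1/3) = 0.03717 m.

37.2 mm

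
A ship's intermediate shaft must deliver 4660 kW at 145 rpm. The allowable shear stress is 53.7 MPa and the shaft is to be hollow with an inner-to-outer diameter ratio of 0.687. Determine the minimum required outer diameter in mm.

ω = 2π·145/60 = 15.18 rad/s, so T = P/ω = 4660×10³ / 15.18 = 306900 N·m.
For a hollow shaft with d_i/d_o = 0.687: τ_max = 16T/(π d_o³ (1−k⁴)), so d_o = [16T/(π τ_allow (1−k⁴))]^(1/3) = [16·306900/(π·5.37×10^7·0.7772)]^(1/3) = 0.3346 m.

335 mm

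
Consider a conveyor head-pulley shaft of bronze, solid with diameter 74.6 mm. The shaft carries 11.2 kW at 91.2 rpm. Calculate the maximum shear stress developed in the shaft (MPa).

14.4 MPa

ω = 2π·91.2/60 = 9.550 rad/s, so T = P/ω = 11.2×10³ / 9.550 = 1173 N·m.
J = πd⁴/32 = π(0.0746)⁴/32 = 3.041×10^-6 m⁴.
τ_max = T·r/J = 1173 × 0.0373 / 3.041×10^-6 = 1.439×10^7 Pa.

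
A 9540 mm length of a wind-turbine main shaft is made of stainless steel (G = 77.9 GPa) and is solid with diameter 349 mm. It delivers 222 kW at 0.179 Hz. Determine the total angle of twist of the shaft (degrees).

ω = 2π·0.179 = 1.125 rad/s, so T = P/ω = 222×10³ / 1.125 = 197400 N·m.
J = πd⁴/32 = π(0.349)⁴/32 = 1.456×10^-3 m⁴.
θ = T·L/(G·J) = 197400 × 9.54 / (77.9×10⁹ × 1.456×10^-3) = 0.01660 rad.

0.951°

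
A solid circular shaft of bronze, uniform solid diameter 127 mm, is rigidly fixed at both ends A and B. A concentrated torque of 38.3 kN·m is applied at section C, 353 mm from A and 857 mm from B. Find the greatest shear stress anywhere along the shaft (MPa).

67.4 MPa

With uniform GJ and both ends fixed, compatibility θ_AC = θ_CB gives T_A·a = T_B·b, together with T_A + T_B = T₀.
T_A = T₀·b/(a+b) = 38300·857/1210 = 27130 N·m; T_B = 11170 N·m.
τ in each portion: τ_AC = 6.74×10^7 Pa, τ_CB = 2.78×10^7 Pa; maximum is in AC.
τ_max = T_AC·r/J = 27130·0.0635/2.55×10^-5 = 6.745×10^7 Pa.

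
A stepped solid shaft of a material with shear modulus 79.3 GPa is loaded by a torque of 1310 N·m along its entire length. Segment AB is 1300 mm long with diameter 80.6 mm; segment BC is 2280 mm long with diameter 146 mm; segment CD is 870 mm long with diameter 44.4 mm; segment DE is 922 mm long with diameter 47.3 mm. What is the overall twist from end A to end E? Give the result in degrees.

J_AB = π(0.0806)⁴/32 = 4.14×10^-6 m⁴; J_BC = π(0.146)⁴/32 = 4.46×10^-5 m⁴; J_CD = π(0.0444)⁴/32 = 3.82×10^-7 m⁴; J_DE = π(0.0473)⁴/32 = 4.91×10^-7 m⁴.
θ = (T/G)·Σ L_i/J_i = (1310/79.3×10⁹)·(1.30/4.14×10^-6 + 2.28/4.46×10^-5 + 0.870/3.82×10^-7 + 0.922/4.91×10^-7) = 0.07469 rad.

4.28°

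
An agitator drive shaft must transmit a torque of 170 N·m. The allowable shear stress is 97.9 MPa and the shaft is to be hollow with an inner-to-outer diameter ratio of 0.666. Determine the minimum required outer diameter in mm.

For a hollow shaft with d_i/d_o = 0.666: τ_max = 16T/(π d_o³ (1−k⁴)), so d_o = [16T/(π τ_allow (1−k⁴))]^(1/3) = [16·170.0/(π·9.79×10^7·0.8033)]^(1/3) = 0.02225 m.

22.2 mm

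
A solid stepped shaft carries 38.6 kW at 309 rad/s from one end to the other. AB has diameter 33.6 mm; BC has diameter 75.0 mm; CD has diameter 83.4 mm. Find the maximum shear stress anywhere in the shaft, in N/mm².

ω = 309 rad/s, so T = P/ω = 38.6×10³ / 309.0 = 124.9 N·m.
Under the same torque, τ_max = 16T/(πd³) is largest where d is smallest — segment AB (d = 33.6 mm).
τ_max = 16·124.9/(π·(0.0336)³) = 1.677×10^7 Pa.

16.8 N/mm²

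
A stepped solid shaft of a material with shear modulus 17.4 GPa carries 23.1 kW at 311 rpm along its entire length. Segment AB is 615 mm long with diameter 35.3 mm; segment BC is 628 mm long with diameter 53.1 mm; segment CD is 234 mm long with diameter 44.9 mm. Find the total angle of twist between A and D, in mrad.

221 mrad

ω = 2π·311/60 = 32.57 rad/s, so T = P/ω = 23.1×10³ / 32.57 = 709.3 N·m.
J_AB = π(0.0353)⁴/32 = 1.52×10^-7 m⁴; J_BC = π(0.0531)⁴/32 = 7.81×10^-7 m⁴; J_CD = π(0.0449)⁴/32 = 3.99×10^-7 m⁴.
θ = (T/G)·Σ L_i/J_i = (709.3/17.4×10⁹)·(0.615/1.52×10^-7 + 0.628/7.81×10^-7 + 0.234/3.99×10^-7) = 0.2212 rad.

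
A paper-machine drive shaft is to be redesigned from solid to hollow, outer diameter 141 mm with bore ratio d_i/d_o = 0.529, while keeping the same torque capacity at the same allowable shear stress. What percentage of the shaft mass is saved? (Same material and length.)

Equal τ_max and T ⇒ the solid shaft needs d_s³ = d_o³(1−k⁴), so d_s = 141·(1−0.529⁴)^(1/3) = 137.2 mm.
Area ratio A_h/A_s = d_o²(1−k²)/d_s² = (1−k²)/(1−k⁴)^(2/3) = 0.7604.
Mass saving = 1 − 0.7604 = 24.0 %.

24.0 %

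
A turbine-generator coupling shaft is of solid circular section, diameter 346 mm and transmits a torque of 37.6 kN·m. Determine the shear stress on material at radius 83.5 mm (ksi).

0.324 ksi

J = πd⁴/32 = π(0.346)⁴/32 = 1.407×10^-3 m⁴.
Shear stress varies linearly with radius: τ = T·r/J = 37600 × 0.0835 / 1.407×10^-3 = 2.231×10^6 Pa.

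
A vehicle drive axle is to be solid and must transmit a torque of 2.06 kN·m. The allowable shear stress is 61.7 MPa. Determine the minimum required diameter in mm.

55.4 mm

For a solid shaft τ_max = 16T/(πd³), so d = (16T/(π τ_allow))^(1/3) = (16·2060/(π·6.17×10^7))^(1/3) = 0.05540 m.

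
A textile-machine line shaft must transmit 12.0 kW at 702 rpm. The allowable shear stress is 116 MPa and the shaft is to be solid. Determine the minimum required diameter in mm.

ω = 2π·702/60 = 73.51 rad/s, so T = P/ω = 12.0×10³ / 73.51 = 163.2 N·m.
For a solid shaft τ_max = 16T/(πd³), so d = (16T/(π τ_allow))^(1/3) = (16·163.2/(π·1.16×10^8))^(1/3) = 0.01928 m.

19.3 mm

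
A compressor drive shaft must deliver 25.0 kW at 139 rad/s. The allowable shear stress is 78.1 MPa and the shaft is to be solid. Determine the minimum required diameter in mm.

ω = 139 rad/s, so T = P/ω = 25.0×10³ / 139.0 = 179.9 N·m.
For a solid shaft τ_max = 16T/(πd³), so d = (16T/(π τ_allow))^(1/3) = (16·179.9/(π·7.81×10^7))^(1/3) = 0.02272 m.

22.7 mm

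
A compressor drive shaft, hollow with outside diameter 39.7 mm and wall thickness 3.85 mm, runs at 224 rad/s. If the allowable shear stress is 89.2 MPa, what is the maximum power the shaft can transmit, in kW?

142 kW

J = π(d_o⁴ − d_i⁴)/32 = π(0.0397⁴ − 0.0320⁴)/32 = 1.409×10^-7 m⁴.
T_max = τ_allow·J/r = 8.92×10^7 × 1.409×10^-7 / 0.0199 = 633.3 N·m.
ω = 224 rad/s, so P_max = T_max·ω = 1.419×10^5 W.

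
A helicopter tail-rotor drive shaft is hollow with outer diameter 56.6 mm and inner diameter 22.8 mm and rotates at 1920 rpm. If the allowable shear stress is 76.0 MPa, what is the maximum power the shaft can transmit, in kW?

J = π(d_o⁴ − d_i⁴)/32 = π(0.0566⁴ − 0.0228⁴)/32 = 9.810×10^-7 m⁴.
T_max = τ_allow·J/r = 7.60×10^7 × 9.810×10^-7 / 0.0283 = 2635 N·m.
ω = 2π·1920/60 = 201.1 rad/s, so P_max = T_max·ω = 5.297×10^5 W.

530 kW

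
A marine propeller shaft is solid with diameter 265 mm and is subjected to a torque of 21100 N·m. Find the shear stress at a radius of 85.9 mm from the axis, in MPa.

J = πd⁴/32 = π(0.265)⁴/32 = 4.842×10^-4 m⁴.
Shear stress varies linearly with radius: τ = T·r/J = 21100 × 0.0859 / 4.842×10^-4 = 3.744×10^6 Pa.

3.74 MPa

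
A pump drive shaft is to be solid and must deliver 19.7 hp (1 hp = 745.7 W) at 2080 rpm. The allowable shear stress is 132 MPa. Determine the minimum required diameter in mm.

ω = 2π·2080/60 = 217.8 rad/s, so T = P/ω = 19.7×745.7 / 217.8 = 67.44 N·m.
For a solid shaft τ_max = 16T/(πd³), so d = (16T/(π τ_allow))^(1/3) = (16·67.44/(π·1.32×10^8))^(1/3) = 0.01375 m.

13.8 mm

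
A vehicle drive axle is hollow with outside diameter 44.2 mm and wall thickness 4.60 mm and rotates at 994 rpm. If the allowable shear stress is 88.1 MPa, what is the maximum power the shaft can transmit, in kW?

94.4 kW

J = π(d_o⁴ − d_i⁴)/32 = π(0.0442⁴ − 0.0350⁴)/32 = 2.274×10^-7 m⁴.
T_max = τ_allow·J/r = 8.81×10^7 × 2.274×10^-7 / 0.0221 = 906.4 N·m.
ω = 2π·994/60 = 104.1 rad/s, so P_max = T_max·ω = 9.435×10^4 W.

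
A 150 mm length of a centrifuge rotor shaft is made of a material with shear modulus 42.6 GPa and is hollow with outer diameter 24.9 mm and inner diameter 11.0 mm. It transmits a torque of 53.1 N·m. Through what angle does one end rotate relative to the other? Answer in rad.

0.00515 rad

J = π(d_o⁴ − d_i⁴)/32 = π(0.0249⁴ − 0.0110⁴)/32 = 3.630×10^-8 m⁴.
θ = T·L/(G·J) = 53.10 × 0.150 / (42.6×10⁹ × 3.630×10^-8) = 5.150×10^-3 rad.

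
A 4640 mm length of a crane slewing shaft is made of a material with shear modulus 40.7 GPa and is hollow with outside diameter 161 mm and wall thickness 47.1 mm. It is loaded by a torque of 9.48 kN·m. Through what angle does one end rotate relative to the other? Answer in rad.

J = π(d_o⁴ − d_i⁴)/32 = π(0.161⁴ − 0.0668⁴)/32 = 6.401×10^-5 m⁴.
θ = T·L/(G·J) = 9480 × 4.64 / (40.7×10⁹ × 6.401×10^-5) = 0.01688 rad.

0.0169 rad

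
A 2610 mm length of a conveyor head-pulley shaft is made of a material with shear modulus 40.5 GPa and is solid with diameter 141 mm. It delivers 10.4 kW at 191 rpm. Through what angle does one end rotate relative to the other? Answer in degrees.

0.0495°

ω = 2π·191/60 = 20.00 rad/s, so T = P/ω = 10.4×10³ / 20.00 = 520.0 N·m.
J = πd⁴/32 = π(0.141)⁴/32 = 3.880×10^-5 m⁴.
θ = T·L/(G·J) = 520.0 × 2.61 / (40.5×10⁹ × 3.880×10^-5) = 8.635×10^-4 rad.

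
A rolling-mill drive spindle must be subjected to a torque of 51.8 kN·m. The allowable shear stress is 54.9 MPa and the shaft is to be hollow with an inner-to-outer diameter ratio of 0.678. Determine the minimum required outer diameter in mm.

183 mm

For a hollow shaft with d_i/d_o = 0.678: τ_max = 16T/(π d_o³ (1−k⁴)), so d_o = [16T/(π τ_allow (1−k⁴))]^(1/3) = [16·51800/(π·5.49×10^7·0.7887)]^(1/3) = 0.1826 m.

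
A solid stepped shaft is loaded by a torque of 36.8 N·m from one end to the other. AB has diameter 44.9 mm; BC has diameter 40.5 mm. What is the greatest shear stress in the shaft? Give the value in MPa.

2.82 MPa

Under the same torque, τ_max = 16T/(πd³) is largest where d is smallest — segment BC (d = 40.5 mm).
τ_max = 16·36.80/(π·(0.0405)³) = 2.821×10^6 Pa.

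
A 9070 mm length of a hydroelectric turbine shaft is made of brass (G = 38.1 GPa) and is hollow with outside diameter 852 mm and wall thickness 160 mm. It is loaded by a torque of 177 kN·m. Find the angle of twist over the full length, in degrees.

0.0550°

J = π(d_o⁴ − d_i⁴)/32 = π(0.852⁴ − 0.532⁴)/32 = 0.04387 m⁴.
θ = T·L/(G·J) = 177000 × 9.07 / (38.1×10⁹ × 0.04387) = 9.605×10^-4 rad.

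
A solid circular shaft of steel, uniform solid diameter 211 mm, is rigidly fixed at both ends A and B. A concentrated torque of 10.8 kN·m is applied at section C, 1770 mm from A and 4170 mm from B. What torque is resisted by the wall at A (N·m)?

7580 N·m

With uniform GJ and both ends fixed, compatibility θ_AC = θ_CB gives T_A·a = T_B·b, together with T_A + T_B = T₀.
T_A = T₀·b/(a+b) = 10800·4170/5940 = 7582 N·m; T_B = 3218 N·m.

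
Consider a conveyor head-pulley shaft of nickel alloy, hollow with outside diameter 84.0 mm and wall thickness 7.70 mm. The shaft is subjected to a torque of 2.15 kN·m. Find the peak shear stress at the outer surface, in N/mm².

J = π(d_o⁴ − d_i⁴)/32 = π(0.0840⁴ − 0.0686⁴)/32 = 2.714×10^-6 m⁴.
τ_max = T·r/J = 2150 × 0.0420 / 2.714×10^-6 = 3.328×10^7 Pa.

33.3 N/mm²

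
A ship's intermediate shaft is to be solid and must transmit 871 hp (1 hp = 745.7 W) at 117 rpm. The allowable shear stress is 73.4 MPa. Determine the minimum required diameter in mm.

154 mm

ω = 2π·117/60 = 12.25 rad/s, so T = P/ω = 871×745.7 / 12.25 = 53010 N·m.
For a solid shaft τ_max = 16T/(πd³), so d = (16T/(π τ_allow))^(1/3) = (16·53010/(π·7.34×10^7))^(1/3) = 0.1544 m.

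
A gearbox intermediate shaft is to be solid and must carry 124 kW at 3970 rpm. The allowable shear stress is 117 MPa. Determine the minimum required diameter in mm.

23.5 mm

ω = 2π·3970/60 = 415.7 rad/s, so T = P/ω = 124×10³ / 415.7 = 298.3 N·m.
For a solid shaft τ_max = 16T/(πd³), so d = (16T/(π τ_allow))^(1/3) = (16·298.3/(π·1.17×10^8))^(1/3) = 0.02350 m.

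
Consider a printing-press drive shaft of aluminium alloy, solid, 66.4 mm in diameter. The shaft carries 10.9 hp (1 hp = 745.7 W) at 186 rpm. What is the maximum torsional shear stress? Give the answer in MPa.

7.26 MPa

ω = 2π·186/60 = 19.48 rad/s, so T = P/ω = 10.9×745.7 / 19.48 = 417.3 N·m.
J = πd⁴/32 = π(0.0664)⁴/32 = 1.908×10^-6 m⁴.
τ_max = T·r/J = 417.3 × 0.0332 / 1.908×10^-6 = 7.260×10^6 Pa.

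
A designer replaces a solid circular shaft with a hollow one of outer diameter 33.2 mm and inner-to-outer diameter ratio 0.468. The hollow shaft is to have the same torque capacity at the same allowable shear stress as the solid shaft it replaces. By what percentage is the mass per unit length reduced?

19.3 %

Equal τ_max and T ⇒ the solid shaft needs d_s³ = d_o³(1−k⁴), so d_s = 33.2·(1−0.468⁴)^(1/3) = 32.66 mm.
Area ratio A_h/A_s = d_o²(1−k²)/d_s² = (1−k²)/(1−k⁴)^(2/3) = 0.8070.
Mass saving = 1 − 0.8070 = 19.3 %.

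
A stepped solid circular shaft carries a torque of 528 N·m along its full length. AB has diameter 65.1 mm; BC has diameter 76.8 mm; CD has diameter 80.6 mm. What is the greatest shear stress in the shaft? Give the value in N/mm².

9.75 N/mm²

Under the same torque, τ_max = 16T/(πd³) is largest where d is smallest — segment AB (d = 65.1 mm).
τ_max = 16·528.0/(π·(0.0651)³) = 9.747×10^6 Pa.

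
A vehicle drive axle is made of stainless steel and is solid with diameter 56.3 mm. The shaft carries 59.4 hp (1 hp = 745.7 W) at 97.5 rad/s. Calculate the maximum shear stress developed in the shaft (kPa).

13000 kPa

ω = 97.5 rad/s, so T = P/ω = 59.4×745.7 / 97.50 = 454.3 N·m.
J = πd⁴/32 = π(0.0563)⁴/32 = 9.864×10^-7 m⁴.
τ_max = T·r/J = 454.3 × 0.0281 / 9.864×10^-7 = 1.297×10^7 Pa.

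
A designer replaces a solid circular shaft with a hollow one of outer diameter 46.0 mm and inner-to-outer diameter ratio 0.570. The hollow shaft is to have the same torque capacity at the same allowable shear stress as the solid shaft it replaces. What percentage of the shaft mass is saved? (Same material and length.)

Equal τ_max and T ⇒ the solid shaft needs d_s³ = d_o³(1−k⁴), so d_s = 46.0·(1−0.570⁴)^(1/3) = 44.32 mm.
Area ratio A_h/A_s = d_o²(1−k²)/d_s² = (1−k²)/(1−k⁴)^(2/3) = 0.7272.
Mass saving = 1 − 0.7272 = 27.3 %.

27.3 %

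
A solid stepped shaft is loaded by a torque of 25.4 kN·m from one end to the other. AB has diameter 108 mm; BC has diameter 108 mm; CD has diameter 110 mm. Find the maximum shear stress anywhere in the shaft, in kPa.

103000 kPa

Under the same torque, τ_max = 16T/(πd³) is largest where d is smallest — segment AB (d = 108 mm).
τ_max = 16·25400/(π·(0.108)³) = 1.027×10^8 Pa.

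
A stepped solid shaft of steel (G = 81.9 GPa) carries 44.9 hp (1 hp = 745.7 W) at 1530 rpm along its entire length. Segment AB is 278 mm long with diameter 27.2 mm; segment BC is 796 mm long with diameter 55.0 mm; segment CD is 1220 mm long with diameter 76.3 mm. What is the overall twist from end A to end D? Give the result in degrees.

0.939°

ω = 2π·1530/60 = 160.2 rad/s, so T = P/ω = 44.9×745.7 / 160.2 = 209.0 N·m.
J_AB = π(0.0272)⁴/32 = 5.37×10^-8 m⁴; J_BC = π(0.0550)⁴/32 = 8.98×10^-7 m⁴; J_CD = π(0.0763)⁴/32 = 3.33×10^-6 m⁴.
θ = (T/G)·Σ L_i/J_i = (209.0/81.9×10⁹)·(0.278/5.37×10^-8 + 0.796/8.98×10^-7 + 1.22/3.33×10^-6) = 0.01640 rad.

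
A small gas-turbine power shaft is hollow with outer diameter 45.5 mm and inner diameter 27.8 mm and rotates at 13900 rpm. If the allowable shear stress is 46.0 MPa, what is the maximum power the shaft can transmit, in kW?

1070 kW

J = π(d_o⁴ − d_i⁴)/32 = π(0.0455⁴ − 0.0278⁴)/32 = 3.621×10^-7 m⁴.
T_max = τ_allow·J/r = 4.60×10^7 × 3.621×10^-7 / 0.0227 = 732.2 N·m.
ω = 2π·13900/60 = 1456 rad/s, so P_max = T_max·ω = 1.066×10^6 W.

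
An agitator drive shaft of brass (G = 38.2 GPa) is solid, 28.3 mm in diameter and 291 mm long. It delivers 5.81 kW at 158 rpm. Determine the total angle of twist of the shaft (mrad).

ω = 2π·158/60 = 16.55 rad/s, so T = P/ω = 5.81×10³ / 16.55 = 351.1 N·m.
J = πd⁴/32 = π(0.0283)⁴/32 = 6.297×10^-8 m⁴.
θ = T·L/(G·J) = 351.1 × 0.291 / (38.2×10⁹ × 6.297×10^-8) = 0.04248 rad.

42.5 mrad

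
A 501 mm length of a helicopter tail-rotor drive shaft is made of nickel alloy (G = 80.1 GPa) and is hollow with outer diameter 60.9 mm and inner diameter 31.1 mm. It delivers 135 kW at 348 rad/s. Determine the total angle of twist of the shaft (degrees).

0.110°

ω = 348 rad/s, so T = P/ω = 135×10³ / 348.0 = 387.9 N·m.
J = π(d_o⁴ − d_i⁴)/32 = π(0.0609⁴ − 0.0311⁴)/32 = 1.259×10^-6 m⁴.
θ = T·L/(G·J) = 387.9 × 0.501 / (80.1×10⁹ × 1.259×10^-6) = 1.928×10^-3 rad.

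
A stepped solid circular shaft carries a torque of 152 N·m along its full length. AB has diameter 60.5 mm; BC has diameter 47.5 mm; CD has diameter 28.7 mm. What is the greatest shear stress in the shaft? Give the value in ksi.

Under the same torque, τ_max = 16T/(πd³) is largest where d is smallest — segment CD (d = 28.7 mm).
τ_max = 16·152.0/(π·(0.0287)³) = 3.275×10^7 Pa.

4.75 ksi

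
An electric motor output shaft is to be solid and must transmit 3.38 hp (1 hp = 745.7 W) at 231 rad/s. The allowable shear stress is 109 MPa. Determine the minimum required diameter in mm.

ω = 231 rad/s, so T = P/ω = 3.38×745.7 / 231.0 = 10.91 N·m.
For a solid shaft τ_max = 16T/(πd³), so d = (16T/(π τ_allow))^(1/3) = (16·10.91/(π·1.09×10^8))^(1/3) = 0.007989 m.

7.99 mm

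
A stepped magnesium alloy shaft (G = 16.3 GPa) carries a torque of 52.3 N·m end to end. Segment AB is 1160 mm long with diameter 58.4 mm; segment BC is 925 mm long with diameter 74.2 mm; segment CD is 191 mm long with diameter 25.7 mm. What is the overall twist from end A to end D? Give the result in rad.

0.0186 rad

J_AB = π(0.0584)⁴/32 = 1.14×10^-6 m⁴; J_BC = π(0.0742)⁴/32 = 2.98×10^-6 m⁴; J_CD = π(0.0257)⁴/32 = 4.28×10^-8 m⁴.
θ = (T/G)·Σ L_i/J_i = (52.30/16.3×10⁹)·(1.16/1.14×10^-6 + 0.925/2.98×10^-6 + 0.191/4.28×10^-8) = 0.01857 rad.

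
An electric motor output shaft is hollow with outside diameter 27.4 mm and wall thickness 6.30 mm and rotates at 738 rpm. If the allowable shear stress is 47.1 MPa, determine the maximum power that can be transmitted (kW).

J = π(d_o⁴ − d_i⁴)/32 = π(0.0274⁴ − 0.0148⁴)/32 = 5.063×10^-8 m⁴.
T_max = τ_allow·J/r = 4.71×10^7 × 5.063×10^-8 / 0.0137 = 174.0 N·m.
ω = 2π·738/60 = 77.28 rad/s, so P_max = T_max·ω = 1.345×10^4 W.

13.5 kW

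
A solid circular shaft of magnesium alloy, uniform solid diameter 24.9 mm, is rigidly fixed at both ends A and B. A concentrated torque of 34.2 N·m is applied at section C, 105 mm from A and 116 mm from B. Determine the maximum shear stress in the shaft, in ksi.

With uniform GJ and both ends fixed, compatibility θ_AC = θ_CB gives T_A·a = T_B·b, together with T_A + T_B = T₀.
T_A = T₀·b/(a+b) = 34.20·116/221.0 = 17.95 N·m; T_B = 16.25 N·m.
τ in each portion: τ_AC = 5.92×10^6 Pa, τ_CB = 5.36×10^6 Pa; maximum is in AC.
τ_max = T_AC·r/J = 17.95·0.0124/3.77×10^-8 = 5.922×10^6 Pa.

0.859 ksi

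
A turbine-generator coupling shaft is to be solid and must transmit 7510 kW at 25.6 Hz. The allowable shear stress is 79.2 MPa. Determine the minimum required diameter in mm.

ω = 2π·25.6 = 160.8 rad/s, so T = P/ω = 7510×10³ / 160.8 = 46690 N·m.
For a solid shaft τ_max = 16T/(πd³), so d = (16T/(π τ_allow))^(1/3) = (16·46690/(π·7.92×10^7))^(1/3) = 0.1443 m.

144 mm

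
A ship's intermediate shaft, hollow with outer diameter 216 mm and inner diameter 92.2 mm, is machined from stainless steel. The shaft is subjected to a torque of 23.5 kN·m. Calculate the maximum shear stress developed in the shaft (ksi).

J = π(d_o⁴ − d_i⁴)/32 = π(0.216⁴ − 0.0922⁴)/32 = 2.066×10^-4 m⁴.
τ_max = T·r/J = 23500 × 0.108 / 2.066×10^-4 = 1.228×10^7 Pa.

1.78 ksi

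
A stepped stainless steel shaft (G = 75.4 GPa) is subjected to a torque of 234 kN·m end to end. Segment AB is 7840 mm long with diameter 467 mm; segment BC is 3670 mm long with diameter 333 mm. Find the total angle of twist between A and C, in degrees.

J_AB = π(0.467)⁴/32 = 4.67×10^-3 m⁴; J_BC = π(0.333)⁴/32 = 1.21×10^-3 m⁴.
θ = (T/G)·Σ L_i/J_i = (234000/75.4×10⁹)·(7.84/4.67×10^-3 + 3.67/1.21×10^-3) = 0.01465 rad.

0.839°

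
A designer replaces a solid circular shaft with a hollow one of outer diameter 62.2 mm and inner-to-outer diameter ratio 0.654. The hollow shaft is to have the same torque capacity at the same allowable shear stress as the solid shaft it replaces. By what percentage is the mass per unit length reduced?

34.5 %

Equal τ_max and T ⇒ the solid shaft needs d_s³ = d_o³(1−k⁴), so d_s = 62.2·(1−0.654⁴)^(1/3) = 58.15 mm.
Area ratio A_h/A_s = d_o²(1−k²)/d_s² = (1−k²)/(1−k⁴)^(2/3) = 0.6548.
Mass saving = 1 − 0.6548 = 34.5 %.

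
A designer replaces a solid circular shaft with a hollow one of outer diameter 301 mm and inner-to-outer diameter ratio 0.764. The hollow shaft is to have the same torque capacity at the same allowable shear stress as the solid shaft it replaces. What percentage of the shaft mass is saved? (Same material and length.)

Equal τ_max and T ⇒ the solid shaft needs d_s³ = d_o³(1−k⁴), so d_s = 301·(1−0.764⁴)^(1/3) = 262.0 mm.
Area ratio A_h/A_s = d_o²(1−k²)/d_s² = (1−k²)/(1−k⁴)^(2/3) = 0.5496.
Mass saving = 1 − 0.5496 = 45.0 %.

45.0 %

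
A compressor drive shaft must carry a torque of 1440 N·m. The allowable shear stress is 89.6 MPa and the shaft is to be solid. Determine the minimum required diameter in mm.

43.4 mm

For a solid shaft τ_max = 16T/(πd³), so d = (16T/(π τ_allow))^(1/3) = (16·1440/(π·8.96×10^7))^(1/3) = 0.04342 m.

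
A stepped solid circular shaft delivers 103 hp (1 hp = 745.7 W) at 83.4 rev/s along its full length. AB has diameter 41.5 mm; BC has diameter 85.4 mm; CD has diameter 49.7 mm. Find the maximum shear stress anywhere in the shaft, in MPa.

10.4 MPa

ω = 2π·83.4 = 524.0 rad/s, so T = P/ω = 103×745.7 / 524.0 = 146.6 N·m.
Under the same torque, τ_max = 16T/(πd³) is largest where d is smallest — segment AB (d = 41.5 mm).
τ_max = 16·146.6/(π·(0.0415)³) = 1.044×10^7 Pa.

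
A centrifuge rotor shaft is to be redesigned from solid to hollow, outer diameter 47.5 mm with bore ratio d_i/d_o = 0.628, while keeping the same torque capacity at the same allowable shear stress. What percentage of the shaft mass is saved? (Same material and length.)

Equal τ_max and T ⇒ the solid shaft needs d_s³ = d_o³(1−k⁴), so d_s = 47.5·(1−0.628⁴)^(1/3) = 44.90 mm.
Area ratio A_h/A_s = d_o²(1−k²)/d_s² = (1−k²)/(1−k⁴)^(2/3) = 0.6779.
Mass saving = 1 − 0.6779 = 32.2 %.

32.2 %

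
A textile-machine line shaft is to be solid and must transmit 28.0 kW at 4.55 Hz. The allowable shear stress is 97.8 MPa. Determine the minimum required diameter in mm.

37.1 mm

ω = 2π·4.55 = 28.59 rad/s, so T = P/ω = 28.0×10³ / 28.59 = 979.4 N·m.
For a solid shaft τ_max = 16T/(πd³), so d = (16T/(π τ_allow))^(1/3) = (16·979.4/(π·9.78×10^7))^(1/3) = 0.03709 m.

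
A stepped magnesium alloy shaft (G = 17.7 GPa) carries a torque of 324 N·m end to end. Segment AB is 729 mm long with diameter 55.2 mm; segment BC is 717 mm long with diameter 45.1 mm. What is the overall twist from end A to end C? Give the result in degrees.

J_AB = π(0.0552)⁴/32 = 9.11×10^-7 m⁴; J_BC = π(0.0451)⁴/32 = 4.06×10^-7 m⁴.
θ = (T/G)·Σ L_i/J_i = (324.0/17.7×10⁹)·(0.729/9.11×10^-7 + 0.717/4.06×10^-7) = 0.04695 rad.

2.69°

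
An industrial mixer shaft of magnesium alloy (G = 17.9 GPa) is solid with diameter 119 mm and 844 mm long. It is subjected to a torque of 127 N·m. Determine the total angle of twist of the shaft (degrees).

0.0174°

J = πd⁴/32 = π(0.119)⁴/32 = 1.969×10^-5 m⁴.
θ = T·L/(G·J) = 127.0 × 0.844 / (17.9×10⁹ × 1.969×10^-5) = 3.042×10^-4 rad.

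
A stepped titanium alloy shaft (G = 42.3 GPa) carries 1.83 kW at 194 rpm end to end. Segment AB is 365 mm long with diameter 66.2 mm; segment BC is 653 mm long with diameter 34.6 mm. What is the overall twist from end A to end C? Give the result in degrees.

0.590°

ω = 2π·194/60 = 20.32 rad/s, so T = P/ω = 1.83×10³ / 20.32 = 90.08 N·m.
J_AB = π(0.0662)⁴/32 = 1.89×10^-6 m⁴; J_BC = π(0.0346)⁴/32 = 1.41×10^-7 m⁴.
θ = (T/G)·Σ L_i/J_i = (90.08/42.3×10⁹)·(0.365/1.89×10^-6 + 0.653/1.41×10^-7) = 0.01030 rad.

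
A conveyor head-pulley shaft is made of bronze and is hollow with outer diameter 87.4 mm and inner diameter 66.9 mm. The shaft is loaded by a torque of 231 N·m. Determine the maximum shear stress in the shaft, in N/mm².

2.68 N/mm²

J = π(d_o⁴ − d_i⁴)/32 = π(0.0874⁴ − 0.0669⁴)/32 = 3.762×10^-6 m⁴.
τ_max = T·r/J = 231.0 × 0.0437 / 3.762×10^-6 = 2.683×10^6 Pa.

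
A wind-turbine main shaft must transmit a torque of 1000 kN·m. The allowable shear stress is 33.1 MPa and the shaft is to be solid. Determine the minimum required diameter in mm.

536 mm

For a solid shaft τ_max = 16T/(πd³), so d = (16T/(π τ_allow))^(1/3) = (16·1.000e6/(π·3.31×10^7))^(1/3) = 0.5359 m.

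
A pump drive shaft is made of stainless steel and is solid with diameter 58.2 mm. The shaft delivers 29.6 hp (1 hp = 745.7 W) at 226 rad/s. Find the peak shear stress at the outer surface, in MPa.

2.52 MPa

ω = 226 rad/s, so T = P/ω = 29.6×745.7 / 226.0 = 97.67 N·m.
J = πd⁴/32 = π(0.0582)⁴/32 = 1.126×10^-6 m⁴.
τ_max = T·r/J = 97.67 × 0.0291 / 1.126×10^-6 = 2.523×10^6 Pa.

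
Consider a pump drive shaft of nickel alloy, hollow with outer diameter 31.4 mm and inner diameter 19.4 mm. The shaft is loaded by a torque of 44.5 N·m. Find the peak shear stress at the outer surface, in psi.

1240 psi

J = π(d_o⁴ − d_i⁴)/32 = π(0.0314⁴ − 0.0194⁴)/32 = 8.153×10^-8 m⁴.
τ_max = T·r/J = 44.50 × 0.0157 / 8.153×10^-8 = 8.569×10^6 Pa.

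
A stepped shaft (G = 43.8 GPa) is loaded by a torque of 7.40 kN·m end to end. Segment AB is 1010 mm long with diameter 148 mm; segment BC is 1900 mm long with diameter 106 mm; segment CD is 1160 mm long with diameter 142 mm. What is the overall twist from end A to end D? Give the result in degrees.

1.97°

J_AB = π(0.148)⁴/32 = 4.71×10^-5 m⁴; J_BC = π(0.106)⁴/32 = 1.24×10^-5 m⁴; J_CD = π(0.142)⁴/32 = 3.99×10^-5 m⁴.
θ = (T/G)·Σ L_i/J_i = (7400/43.8×10⁹)·(1.01/4.71×10^-5 + 1.90/1.24×10^-5 + 1.16/3.99×10^-5) = 0.03443 rad.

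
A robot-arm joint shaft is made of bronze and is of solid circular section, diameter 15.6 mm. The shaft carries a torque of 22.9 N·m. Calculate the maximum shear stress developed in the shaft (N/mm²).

30.7 N/mm²

J = πd⁴/32 = π(0.0156)⁴/32 = 5.814×10^-9 m⁴.
τ_max = T·r/J = 22.90 × 0.00780 / 5.814×10^-9 = 3.072×10^7 Pa.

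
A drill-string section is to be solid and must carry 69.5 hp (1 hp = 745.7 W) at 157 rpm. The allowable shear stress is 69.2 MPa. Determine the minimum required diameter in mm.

61.4 mm

ω = 2π·157/60 = 16.44 rad/s, so T = P/ω = 69.5×745.7 / 16.44 = 3152 N·m.
For a solid shaft τ_max = 16T/(πd³), so d = (16T/(π τ_allow))^(1/3) = (16·3152/(π·6.92×10^7))^(1/3) = 0.06145 m.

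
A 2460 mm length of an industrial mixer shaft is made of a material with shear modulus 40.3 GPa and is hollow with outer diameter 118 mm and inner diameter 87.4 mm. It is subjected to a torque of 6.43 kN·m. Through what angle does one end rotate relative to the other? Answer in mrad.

29.5 mrad

J = π(d_o⁴ − d_i⁴)/32 = π(0.118⁴ − 0.0874⁴)/32 = 1.331×10^-5 m⁴.
θ = T·L/(G·J) = 6430 × 2.46 / (40.3×10⁹ × 1.331×10^-5) = 0.02950 rad.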